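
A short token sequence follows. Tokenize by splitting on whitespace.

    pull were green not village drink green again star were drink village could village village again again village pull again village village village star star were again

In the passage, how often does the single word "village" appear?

Scanning the 27 tokens for "village":
  position 5: village
  position 12: village
  position 14: village
  position 15: village
  position 18: village
  position 21: village
  position 22: village
  position 23: village

8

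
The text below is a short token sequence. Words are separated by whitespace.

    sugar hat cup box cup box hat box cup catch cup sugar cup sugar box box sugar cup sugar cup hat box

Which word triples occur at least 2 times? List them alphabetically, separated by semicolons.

cup sugar cup; sugar cup sugar

Trigram counts meeting the condition (at least 2 times):
  cup sugar cup: 2
  sugar cup sugar: 2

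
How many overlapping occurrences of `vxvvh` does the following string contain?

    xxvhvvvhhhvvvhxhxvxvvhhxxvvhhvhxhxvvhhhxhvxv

Sliding a length-5 window over the 44 characters (40 positions):
  position 18–22: vxvvh

1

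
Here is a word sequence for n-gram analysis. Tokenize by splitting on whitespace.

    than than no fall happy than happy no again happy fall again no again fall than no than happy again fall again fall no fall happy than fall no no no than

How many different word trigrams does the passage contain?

32 tokens → 30 trigram windows in total.
Repeated trigrams (each contributes count−1 duplicates):
  fall happy than: 2
  no fall happy: 2
2 duplicate windows → 30 − 2 = 28 distinct.

28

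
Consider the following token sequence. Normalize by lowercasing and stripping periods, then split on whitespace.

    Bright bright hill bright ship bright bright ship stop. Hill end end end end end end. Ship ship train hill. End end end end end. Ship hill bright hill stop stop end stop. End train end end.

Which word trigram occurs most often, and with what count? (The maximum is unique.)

Trigram frequencies (highest first):
  end end end: 7
  hill end end: 2
  end end ship: 2
  bright bright hill: 1
  bright hill bright: 1
  hill bright ship: 1
  … (21 more, each ≤ 1)

"end end end", 7 times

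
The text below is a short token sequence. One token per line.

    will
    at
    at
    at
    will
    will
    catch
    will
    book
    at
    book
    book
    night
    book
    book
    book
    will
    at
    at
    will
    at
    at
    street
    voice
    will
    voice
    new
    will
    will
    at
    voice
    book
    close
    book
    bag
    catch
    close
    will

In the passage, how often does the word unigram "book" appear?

Scanning the 38 tokens for "book":
  position 9: book
  position 11: book
  position 12: book
  position 14: book
  position 15: book
  position 16: book
  position 32: book
  position 34: book

8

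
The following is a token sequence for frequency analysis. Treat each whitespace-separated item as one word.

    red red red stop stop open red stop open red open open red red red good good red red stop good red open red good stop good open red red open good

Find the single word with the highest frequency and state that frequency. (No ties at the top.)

Unigram frequencies (highest first):
  red: 14
  open: 7
  good: 6
  stop: 5

"red", 14 times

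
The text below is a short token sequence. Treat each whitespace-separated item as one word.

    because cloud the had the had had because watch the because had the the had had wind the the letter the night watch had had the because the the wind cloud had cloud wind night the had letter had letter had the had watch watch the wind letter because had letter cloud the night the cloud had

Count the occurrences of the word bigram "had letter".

3

Scanning the 56 overlapping bigram windows for "had letter":
  position 37–38: had letter
  position 39–40: had letter
  position 50–51: had letter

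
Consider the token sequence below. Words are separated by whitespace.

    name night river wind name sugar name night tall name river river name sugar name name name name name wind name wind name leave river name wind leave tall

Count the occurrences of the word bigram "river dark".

Scanning the 28 overlapping bigram windows for "river dark":
  (none found)

0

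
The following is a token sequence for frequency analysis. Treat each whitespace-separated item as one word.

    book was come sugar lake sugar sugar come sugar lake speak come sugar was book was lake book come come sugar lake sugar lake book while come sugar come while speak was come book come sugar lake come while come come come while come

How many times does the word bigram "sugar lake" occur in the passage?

5

Scanning the 43 overlapping bigram windows for "sugar lake":
  position 4–5: sugar lake
  position 9–10: sugar lake
  position 21–22: sugar lake
  position 23–24: sugar lake
  position 36–37: sugar lake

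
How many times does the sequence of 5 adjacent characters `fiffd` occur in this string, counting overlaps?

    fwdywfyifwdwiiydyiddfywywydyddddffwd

Sliding a length-5 window over the 36 characters (32 positions):
  (no match at any position)

0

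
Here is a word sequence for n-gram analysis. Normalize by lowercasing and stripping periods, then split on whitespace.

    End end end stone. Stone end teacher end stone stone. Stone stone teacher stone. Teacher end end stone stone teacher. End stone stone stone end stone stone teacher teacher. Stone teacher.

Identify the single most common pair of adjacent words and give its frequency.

Bigram frequencies (highest first):
  stone stone: 8
  end stone: 5
  stone teacher: 5
  end end: 3
  teacher end: 3
  stone end: 2
  … (3 more, each ≤ 2)

"stone stone", 8 times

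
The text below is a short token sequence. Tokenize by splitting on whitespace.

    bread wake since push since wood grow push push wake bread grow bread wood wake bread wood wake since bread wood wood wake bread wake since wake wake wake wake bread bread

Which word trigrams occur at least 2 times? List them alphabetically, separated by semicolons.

Trigram counts meeting the condition (at least 2 times):
  bread wake since: 2
  bread wood wake: 2
  wake wake wake: 2
  wood wake bread: 2

bread wake since; bread wood wake; wake wake wake; wood wake bread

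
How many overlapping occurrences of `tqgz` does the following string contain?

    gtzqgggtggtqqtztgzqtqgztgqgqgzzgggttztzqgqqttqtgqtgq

Sliding a length-4 window over the 52 characters (49 positions):
  position 20–23: tqgz

1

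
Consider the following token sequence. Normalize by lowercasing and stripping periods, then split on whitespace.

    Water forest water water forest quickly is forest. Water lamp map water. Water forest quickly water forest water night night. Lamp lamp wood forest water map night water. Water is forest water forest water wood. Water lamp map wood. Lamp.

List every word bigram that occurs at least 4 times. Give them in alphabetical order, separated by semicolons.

Bigram counts meeting the condition (at least 4 times):
  forest water: 6
  water forest: 5

forest water; water forest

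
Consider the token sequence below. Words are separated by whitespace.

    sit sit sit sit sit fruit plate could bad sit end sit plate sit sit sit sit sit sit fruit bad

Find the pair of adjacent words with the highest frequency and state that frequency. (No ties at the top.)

Bigram frequencies (highest first):
  sit sit: 9
  sit fruit: 2
  fruit plate: 1
  plate could: 1
  could bad: 1
  bad sit: 1
  … (5 more, each ≤ 1)

"sit sit", 9 times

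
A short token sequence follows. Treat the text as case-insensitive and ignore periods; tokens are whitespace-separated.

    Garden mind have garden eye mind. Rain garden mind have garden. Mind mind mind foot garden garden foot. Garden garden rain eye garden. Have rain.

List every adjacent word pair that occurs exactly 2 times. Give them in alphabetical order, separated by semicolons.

Bigram counts meeting the condition (exactly 2 times):
  foot garden: 2
  garden garden: 2
  have garden: 2
  mind have: 2
  mind mind: 2

foot garden; garden garden; have garden; mind have; mind mind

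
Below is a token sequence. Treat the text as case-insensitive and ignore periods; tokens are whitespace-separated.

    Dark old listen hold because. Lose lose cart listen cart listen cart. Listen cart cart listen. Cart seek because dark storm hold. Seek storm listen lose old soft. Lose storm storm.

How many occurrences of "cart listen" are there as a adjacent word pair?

4

Scanning the 30 overlapping bigram windows for "cart listen":
  position 8–9: cart listen
  position 10–11: cart listen
  position 12–13: cart listen
  position 15–16: cart listen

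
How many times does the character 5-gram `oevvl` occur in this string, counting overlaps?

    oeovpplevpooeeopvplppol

Sliding a length-5 window over the 23 characters (19 positions):
  (no match at any position)

0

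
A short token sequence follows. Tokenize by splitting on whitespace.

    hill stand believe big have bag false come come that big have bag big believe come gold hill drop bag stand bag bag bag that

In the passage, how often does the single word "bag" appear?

6

Scanning the 25 tokens for "bag":
  position 6: bag
  position 13: bag
  position 20: bag
  position 22: bag
  position 23: bag
  position 24: bag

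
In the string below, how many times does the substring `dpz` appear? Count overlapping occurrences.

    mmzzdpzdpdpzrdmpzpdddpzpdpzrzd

Sliding a length-3 window over the 30 characters (28 positions):
  position 5–7: dpz
  position 10–12: dpz
  position 21–23: dpz
  position 25–27: dpz

4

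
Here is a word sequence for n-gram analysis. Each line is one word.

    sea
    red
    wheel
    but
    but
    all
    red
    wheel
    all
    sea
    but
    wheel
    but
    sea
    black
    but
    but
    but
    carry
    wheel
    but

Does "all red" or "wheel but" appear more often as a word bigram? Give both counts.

"wheel but" (3 vs 1)

"all red": 1 occurrence
"wheel but": 3 occurrences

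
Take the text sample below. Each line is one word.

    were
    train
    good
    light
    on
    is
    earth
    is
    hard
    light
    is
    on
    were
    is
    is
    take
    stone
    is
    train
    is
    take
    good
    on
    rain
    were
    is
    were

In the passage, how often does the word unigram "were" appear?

Scanning the 27 tokens for "were":
  position 1: were
  position 13: were
  position 25: were
  position 27: were

4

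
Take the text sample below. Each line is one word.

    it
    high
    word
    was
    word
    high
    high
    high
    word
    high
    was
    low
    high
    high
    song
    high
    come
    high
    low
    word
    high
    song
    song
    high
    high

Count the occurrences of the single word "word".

4

Scanning the 25 tokens for "word":
  position 3: word
  position 5: word
  position 9: word
  position 20: word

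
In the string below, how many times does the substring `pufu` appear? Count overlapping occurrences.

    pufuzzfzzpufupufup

3

Sliding a length-4 window over the 18 characters (15 positions):
  position 1–4: pufu
  position 10–13: pufu
  position 14–17: pufu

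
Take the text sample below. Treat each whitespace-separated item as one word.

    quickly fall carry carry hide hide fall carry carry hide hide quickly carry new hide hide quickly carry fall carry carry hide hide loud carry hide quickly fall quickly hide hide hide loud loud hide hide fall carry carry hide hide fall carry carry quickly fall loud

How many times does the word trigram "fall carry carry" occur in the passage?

5

Scanning the 45 overlapping trigram windows for "fall carry carry":
  position 2–4: fall carry carry
  position 7–9: fall carry carry
  position 19–21: fall carry carry
  position 37–39: fall carry carry
  position 42–44: fall carry carry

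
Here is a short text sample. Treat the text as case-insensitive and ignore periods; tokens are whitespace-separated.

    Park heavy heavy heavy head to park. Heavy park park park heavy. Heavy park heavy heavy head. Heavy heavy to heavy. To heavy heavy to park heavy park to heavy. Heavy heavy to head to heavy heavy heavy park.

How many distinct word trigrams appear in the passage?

39 tokens → 37 trigram windows in total.
Repeated trigrams (each contributes count−1 duplicates):
  heavy heavy heavy: 3
  heavy heavy to: 3
  park heavy heavy: 3
  to heavy heavy: 3
  heavy heavy head: 2
  heavy heavy park: 2
  heavy to heavy: 2
  park heavy park: 2
  … (1 more repeated)
13 duplicate windows → 37 − 13 = 24 distinct.

24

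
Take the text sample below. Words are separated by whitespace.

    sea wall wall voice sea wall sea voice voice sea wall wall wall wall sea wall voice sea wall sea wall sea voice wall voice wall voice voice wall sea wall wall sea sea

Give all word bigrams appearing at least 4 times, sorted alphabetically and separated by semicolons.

Bigram counts meeting the condition (at least 4 times):
  sea wall: 7
  wall sea: 6
  wall voice: 4
  wall wall: 5

sea wall; wall sea; wall voice; wall wall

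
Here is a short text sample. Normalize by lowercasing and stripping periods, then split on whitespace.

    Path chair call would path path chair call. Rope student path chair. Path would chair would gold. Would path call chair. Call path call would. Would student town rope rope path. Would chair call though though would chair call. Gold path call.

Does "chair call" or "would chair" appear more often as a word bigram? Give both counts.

"chair call": 5 occurrences
"would chair": 3 occurrences

"chair call" (5 vs 3)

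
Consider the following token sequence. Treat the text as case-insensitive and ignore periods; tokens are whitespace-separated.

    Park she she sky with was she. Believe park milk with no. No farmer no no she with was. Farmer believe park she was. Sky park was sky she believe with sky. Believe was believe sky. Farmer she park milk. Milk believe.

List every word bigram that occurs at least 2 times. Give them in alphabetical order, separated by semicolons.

believe park; no no; park milk; park she; she believe; was sky; with was

Bigram counts meeting the condition (at least 2 times):
  believe park: 2
  no no: 2
  park milk: 2
  park she: 2
  she believe: 2
  was sky: 2
  with was: 2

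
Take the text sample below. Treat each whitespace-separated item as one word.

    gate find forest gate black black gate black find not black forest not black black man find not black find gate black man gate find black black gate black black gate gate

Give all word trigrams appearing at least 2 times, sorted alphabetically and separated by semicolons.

Trigram counts meeting the condition (at least 2 times):
  black black gate: 3
  black gate black: 2
  find not black: 2
  gate black black: 2

black black gate; black gate black; find not black; gate black black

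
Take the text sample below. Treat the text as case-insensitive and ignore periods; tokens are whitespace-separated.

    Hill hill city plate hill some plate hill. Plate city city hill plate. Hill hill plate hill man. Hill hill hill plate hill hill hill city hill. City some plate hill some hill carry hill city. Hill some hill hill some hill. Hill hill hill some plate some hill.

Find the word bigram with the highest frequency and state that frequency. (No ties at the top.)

"hill hill", 10 times

Bigram frequencies (highest first):
  hill hill: 10
  plate hill: 6
  hill some: 5
  hill city: 4
  hill plate: 4
  some hill: 4
  … (11 more, each ≤ 3)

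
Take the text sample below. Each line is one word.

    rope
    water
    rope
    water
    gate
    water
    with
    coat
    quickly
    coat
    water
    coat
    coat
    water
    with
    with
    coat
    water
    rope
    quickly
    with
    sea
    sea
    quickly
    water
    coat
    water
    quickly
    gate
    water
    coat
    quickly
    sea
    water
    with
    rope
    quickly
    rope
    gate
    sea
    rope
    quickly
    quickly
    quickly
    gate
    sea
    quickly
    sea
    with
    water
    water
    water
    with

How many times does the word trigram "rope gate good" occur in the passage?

0

Scanning the 51 overlapping trigram windows for "rope gate good":
  (none found)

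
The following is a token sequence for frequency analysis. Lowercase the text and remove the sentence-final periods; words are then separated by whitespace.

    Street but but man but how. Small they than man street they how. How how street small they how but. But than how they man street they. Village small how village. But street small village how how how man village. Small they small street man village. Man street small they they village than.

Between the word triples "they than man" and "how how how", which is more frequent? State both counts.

"how how how" (2 vs 1)

"they than man": 1 occurrence
"how how how": 2 occurrences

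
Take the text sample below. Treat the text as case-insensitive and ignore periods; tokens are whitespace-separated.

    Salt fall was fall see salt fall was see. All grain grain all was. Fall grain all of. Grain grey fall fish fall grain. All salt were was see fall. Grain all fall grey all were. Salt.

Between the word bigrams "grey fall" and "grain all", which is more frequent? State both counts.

"grey fall": 1 occurrence
"grain all": 4 occurrences

"grain all" (4 vs 1)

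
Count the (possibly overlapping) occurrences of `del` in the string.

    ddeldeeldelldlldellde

3

Sliding a length-3 window over the 21 characters (19 positions):
  position 2–4: del
  position 9–11: del
  position 16–18: del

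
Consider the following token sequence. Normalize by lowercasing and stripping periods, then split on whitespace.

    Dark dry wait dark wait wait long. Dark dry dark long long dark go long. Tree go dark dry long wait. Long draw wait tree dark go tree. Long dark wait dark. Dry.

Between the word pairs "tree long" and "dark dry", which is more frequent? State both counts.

"tree long": 1 occurrence
"dark dry": 4 occurrences

"dark dry" (4 vs 1)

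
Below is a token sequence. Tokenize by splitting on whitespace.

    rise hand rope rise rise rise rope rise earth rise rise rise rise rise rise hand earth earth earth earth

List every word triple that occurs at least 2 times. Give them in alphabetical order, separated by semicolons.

earth earth earth; rise rise rise

Trigram counts meeting the condition (at least 2 times):
  earth earth earth: 2
  rise rise rise: 5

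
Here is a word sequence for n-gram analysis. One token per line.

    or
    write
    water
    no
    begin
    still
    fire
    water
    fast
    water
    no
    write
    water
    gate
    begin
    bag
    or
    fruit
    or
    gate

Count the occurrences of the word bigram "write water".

Scanning the 19 overlapping bigram windows for "write water":
  position 2–3: write water
  position 12–13: write water

2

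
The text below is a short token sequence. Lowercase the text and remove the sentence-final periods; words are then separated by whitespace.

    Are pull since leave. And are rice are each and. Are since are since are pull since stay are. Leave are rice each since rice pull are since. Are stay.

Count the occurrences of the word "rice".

3

Scanning the 30 tokens for "rice":
  position 7: rice
  position 22: rice
  position 25: rice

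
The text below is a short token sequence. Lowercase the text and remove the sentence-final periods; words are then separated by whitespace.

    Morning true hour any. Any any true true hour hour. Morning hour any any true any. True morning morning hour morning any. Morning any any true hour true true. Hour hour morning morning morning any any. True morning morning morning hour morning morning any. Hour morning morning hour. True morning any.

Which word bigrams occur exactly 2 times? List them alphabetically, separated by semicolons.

Bigram counts meeting the condition (exactly 2 times):
  hour any: 2
  hour hour: 2
  hour true: 2
  true true: 2

hour any; hour hour; hour true; true true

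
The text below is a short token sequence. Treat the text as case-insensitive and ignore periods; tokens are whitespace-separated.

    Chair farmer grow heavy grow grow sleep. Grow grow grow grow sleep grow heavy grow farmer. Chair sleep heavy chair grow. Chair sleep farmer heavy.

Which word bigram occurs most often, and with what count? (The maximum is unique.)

Bigram frequencies (highest first):
  grow grow: 4
  grow heavy: 2
  heavy grow: 2
  grow sleep: 2
  sleep grow: 2
  chair sleep: 2
  … (10 more, each ≤ 1)

"grow grow", 4 times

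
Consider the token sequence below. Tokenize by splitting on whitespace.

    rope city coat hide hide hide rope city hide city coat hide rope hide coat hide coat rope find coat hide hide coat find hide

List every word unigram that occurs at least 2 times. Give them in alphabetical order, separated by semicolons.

city; coat; find; hide; rope

Unigram counts meeting the condition (at least 2 times):
  city: 3
  coat: 6
  find: 2
  hide: 10
  rope: 4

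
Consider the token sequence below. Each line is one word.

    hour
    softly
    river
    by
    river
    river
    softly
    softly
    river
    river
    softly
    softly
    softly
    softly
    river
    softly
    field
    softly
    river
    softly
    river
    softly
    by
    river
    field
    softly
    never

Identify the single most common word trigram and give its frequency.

Trigram frequencies (highest first):
  softly river softly: 3
  river river softly: 2
  river softly softly: 2
  softly softly river: 2
  softly softly softly: 2
  hour softly river: 1
  … (13 more, each ≤ 1)

"softly river softly", 3 times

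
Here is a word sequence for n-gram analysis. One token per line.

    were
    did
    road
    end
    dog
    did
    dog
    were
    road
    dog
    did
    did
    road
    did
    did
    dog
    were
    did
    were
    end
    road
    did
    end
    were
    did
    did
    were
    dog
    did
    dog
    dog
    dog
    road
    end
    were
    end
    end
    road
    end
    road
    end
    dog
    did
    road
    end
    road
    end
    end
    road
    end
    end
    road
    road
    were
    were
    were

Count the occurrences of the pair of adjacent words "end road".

Scanning the 55 overlapping bigram windows for "end road":
  position 20–21: end road
  position 37–38: end road
  position 39–40: end road
  position 45–46: end road
  position 48–49: end road
  position 51–52: end road

6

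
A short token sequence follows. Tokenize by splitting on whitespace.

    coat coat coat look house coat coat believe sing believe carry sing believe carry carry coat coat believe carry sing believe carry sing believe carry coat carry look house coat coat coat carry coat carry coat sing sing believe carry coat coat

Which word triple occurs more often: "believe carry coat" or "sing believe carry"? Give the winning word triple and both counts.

"sing believe carry" (5 vs 2)

"believe carry coat": 2 occurrences
"sing believe carry": 5 occurrences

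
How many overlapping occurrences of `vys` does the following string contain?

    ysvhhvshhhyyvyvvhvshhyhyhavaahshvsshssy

0

Sliding a length-3 window over the 39 characters (37 positions):
  (no match at any position)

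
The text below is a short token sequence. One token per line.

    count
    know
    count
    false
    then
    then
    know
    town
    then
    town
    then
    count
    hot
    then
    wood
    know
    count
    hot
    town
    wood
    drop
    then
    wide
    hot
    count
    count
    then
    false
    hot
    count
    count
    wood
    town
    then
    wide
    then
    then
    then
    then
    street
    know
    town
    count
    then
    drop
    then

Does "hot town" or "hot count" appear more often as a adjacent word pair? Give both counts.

"hot count" (2 vs 1)

"hot town": 1 occurrence
"hot count": 2 occurrences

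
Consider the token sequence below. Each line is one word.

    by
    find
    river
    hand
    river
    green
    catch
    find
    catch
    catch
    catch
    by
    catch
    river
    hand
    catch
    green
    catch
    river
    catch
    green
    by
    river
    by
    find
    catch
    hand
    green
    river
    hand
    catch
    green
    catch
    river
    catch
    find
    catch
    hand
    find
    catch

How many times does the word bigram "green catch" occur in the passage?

3

Scanning the 39 overlapping bigram windows for "green catch":
  position 6–7: green catch
  position 17–18: green catch
  position 32–33: green catch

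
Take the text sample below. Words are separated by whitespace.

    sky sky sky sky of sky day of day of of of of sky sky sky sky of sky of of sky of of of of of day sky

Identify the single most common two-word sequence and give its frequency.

"of of", 8 times

Bigram frequencies (highest first):
  of of: 8
  sky sky: 6
  sky of: 4
  of sky: 4
  day of: 2
  of day: 2
  … (2 more, each ≤ 1)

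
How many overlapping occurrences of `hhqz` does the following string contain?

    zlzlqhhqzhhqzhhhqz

3

Sliding a length-4 window over the 18 characters (15 positions):
  position 6–9: hhqz
  position 10–13: hhqz
  position 15–18: hhqz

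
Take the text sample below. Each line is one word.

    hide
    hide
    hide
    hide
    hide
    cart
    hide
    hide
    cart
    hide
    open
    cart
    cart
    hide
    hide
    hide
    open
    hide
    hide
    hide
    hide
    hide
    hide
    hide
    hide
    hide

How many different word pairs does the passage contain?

7

26 tokens → 25 bigram windows in total.
Repeated bigrams (each contributes count−1 duplicates):
  hide hide: 15
  cart hide: 3
  hide cart: 2
  hide open: 2
18 duplicate windows → 25 − 18 = 7 distinct.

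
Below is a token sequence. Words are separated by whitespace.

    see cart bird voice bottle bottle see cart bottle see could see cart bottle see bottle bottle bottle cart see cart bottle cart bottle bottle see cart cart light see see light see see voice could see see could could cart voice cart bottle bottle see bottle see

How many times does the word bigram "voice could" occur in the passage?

Scanning the 47 overlapping bigram windows for "voice could":
  position 35–36: voice could

1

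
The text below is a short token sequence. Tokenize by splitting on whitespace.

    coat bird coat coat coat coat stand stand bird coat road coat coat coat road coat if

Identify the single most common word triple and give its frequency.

Trigram frequencies (highest first):
  coat coat coat: 3
  coat road coat: 2
  coat bird coat: 1
  bird coat coat: 1
  coat coat stand: 1
  coat stand stand: 1
  … (6 more, each ≤ 1)

"coat coat coat", 3 times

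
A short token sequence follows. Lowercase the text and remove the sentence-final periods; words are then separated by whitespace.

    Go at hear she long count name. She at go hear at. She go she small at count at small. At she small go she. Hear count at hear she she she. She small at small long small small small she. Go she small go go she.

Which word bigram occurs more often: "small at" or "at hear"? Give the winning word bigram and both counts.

"small at": 3 occurrences
"at hear": 2 occurrences

"small at" (3 vs 2)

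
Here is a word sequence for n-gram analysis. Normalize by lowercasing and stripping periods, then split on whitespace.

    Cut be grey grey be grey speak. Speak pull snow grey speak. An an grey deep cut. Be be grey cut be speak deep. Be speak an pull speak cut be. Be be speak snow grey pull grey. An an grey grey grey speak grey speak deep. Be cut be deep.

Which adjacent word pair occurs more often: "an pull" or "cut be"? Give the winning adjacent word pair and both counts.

"an pull": 1 occurrence
"cut be": 5 occurrences

"cut be" (5 vs 1)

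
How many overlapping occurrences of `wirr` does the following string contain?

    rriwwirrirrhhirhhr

Sliding a length-4 window over the 18 characters (15 positions):
  position 5–8: wirr

1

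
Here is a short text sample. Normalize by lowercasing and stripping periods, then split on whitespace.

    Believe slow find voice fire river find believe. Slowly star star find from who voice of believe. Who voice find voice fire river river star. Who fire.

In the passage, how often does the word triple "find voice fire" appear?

2

Scanning the 25 overlapping trigram windows for "find voice fire":
  position 3–5: find voice fire
  position 20–22: find voice fire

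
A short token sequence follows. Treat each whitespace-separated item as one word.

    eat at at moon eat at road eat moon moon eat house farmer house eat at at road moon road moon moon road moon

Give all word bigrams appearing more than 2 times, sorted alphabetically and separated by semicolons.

eat at; road moon

Bigram counts meeting the condition (more than 2 times):
  eat at: 3
  road moon: 3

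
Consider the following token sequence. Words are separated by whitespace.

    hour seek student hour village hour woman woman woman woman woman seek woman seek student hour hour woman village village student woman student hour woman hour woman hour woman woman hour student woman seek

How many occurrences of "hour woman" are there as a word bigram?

Scanning the 33 overlapping bigram windows for "hour woman":
  position 6–7: hour woman
  position 17–18: hour woman
  position 24–25: hour woman
  position 26–27: hour woman
  position 28–29: hour woman

5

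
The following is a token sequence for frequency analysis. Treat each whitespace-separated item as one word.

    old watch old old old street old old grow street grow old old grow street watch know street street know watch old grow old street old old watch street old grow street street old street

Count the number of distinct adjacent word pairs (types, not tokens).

16

35 tokens → 34 bigram windows in total.
Repeated bigrams (each contributes count−1 duplicates):
  old old: 5
  old grow: 4
  street old: 4
  grow street: 3
  old street: 3
  grow old: 2
  old watch: 2
  street street: 2
  … (1 more repeated)
18 duplicate windows → 34 − 18 = 16 distinct.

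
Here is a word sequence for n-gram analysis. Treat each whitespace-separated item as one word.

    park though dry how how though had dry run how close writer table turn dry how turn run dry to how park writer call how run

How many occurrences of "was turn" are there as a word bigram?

0

Scanning the 25 overlapping bigram windows for "was turn":
  (none found)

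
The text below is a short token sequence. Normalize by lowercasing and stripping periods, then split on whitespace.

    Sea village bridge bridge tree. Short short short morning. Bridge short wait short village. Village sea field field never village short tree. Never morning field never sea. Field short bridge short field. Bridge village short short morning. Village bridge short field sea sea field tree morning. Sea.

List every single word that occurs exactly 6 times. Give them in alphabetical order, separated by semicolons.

bridge; sea; village

Unigram counts meeting the condition (exactly 6 times):
  bridge: 6
  sea: 6
  village: 6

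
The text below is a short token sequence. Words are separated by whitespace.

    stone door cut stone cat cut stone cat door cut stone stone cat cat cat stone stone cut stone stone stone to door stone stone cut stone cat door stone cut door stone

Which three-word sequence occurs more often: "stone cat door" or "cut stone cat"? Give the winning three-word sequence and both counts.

"cut stone cat" (3 vs 2)

"stone cat door": 2 occurrences
"cut stone cat": 3 occurrences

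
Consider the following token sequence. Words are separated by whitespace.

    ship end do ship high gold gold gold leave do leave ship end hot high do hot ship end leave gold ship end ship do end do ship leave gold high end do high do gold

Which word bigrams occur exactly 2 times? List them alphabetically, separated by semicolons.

Bigram counts meeting the condition (exactly 2 times):
  do ship: 2
  gold gold: 2
  high do: 2
  leave gold: 2

do ship; gold gold; high do; leave gold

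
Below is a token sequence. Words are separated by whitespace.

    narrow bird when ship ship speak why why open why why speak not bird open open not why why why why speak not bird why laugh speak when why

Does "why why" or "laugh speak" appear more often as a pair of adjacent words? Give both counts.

"why why": 5 occurrences
"laugh speak": 1 occurrence

"why why" (5 vs 1)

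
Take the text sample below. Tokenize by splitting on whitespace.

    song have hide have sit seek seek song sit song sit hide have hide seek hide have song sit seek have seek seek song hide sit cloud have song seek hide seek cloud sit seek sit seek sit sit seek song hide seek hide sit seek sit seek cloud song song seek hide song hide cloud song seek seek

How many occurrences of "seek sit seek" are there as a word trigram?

2

Scanning the 57 overlapping trigram windows for "seek sit seek":
  position 35–37: seek sit seek
  position 46–48: seek sit seek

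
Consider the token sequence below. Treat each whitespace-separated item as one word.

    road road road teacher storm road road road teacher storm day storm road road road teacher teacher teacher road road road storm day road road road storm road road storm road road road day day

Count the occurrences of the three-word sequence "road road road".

6

Scanning the 33 overlapping trigram windows for "road road road":
  position 1–3: road road road
  position 6–8: road road road
  position 13–15: road road road
  position 19–21: road road road
  position 24–26: road road road
  position 31–33: road road road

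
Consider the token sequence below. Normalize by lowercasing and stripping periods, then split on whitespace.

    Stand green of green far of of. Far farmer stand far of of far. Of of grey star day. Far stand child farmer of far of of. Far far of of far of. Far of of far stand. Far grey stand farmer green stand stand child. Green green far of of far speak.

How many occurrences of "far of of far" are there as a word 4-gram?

6

Scanning the 50 overlapping 4-gram windows for "far of of far":
  position 5–8: far of of far
  position 11–14: far of of far
  position 25–28: far of of far
  position 29–32: far of of far
  position 34–37: far of of far
  position 49–52: far of of far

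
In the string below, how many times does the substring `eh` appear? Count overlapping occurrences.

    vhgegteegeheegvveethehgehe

3

Sliding a length-2 window over the 26 characters (25 positions):
  position 10–11: eh
  position 21–22: eh
  position 24–25: eh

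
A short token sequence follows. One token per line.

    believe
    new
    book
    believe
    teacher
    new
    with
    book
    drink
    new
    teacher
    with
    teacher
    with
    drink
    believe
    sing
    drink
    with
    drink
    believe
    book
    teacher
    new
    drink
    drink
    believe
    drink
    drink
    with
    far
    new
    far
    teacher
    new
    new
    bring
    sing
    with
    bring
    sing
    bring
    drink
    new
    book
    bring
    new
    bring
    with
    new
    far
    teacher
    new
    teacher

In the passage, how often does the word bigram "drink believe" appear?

3

Scanning the 53 overlapping bigram windows for "drink believe":
  position 15–16: drink believe
  position 20–21: drink believe
  position 26–27: drink believe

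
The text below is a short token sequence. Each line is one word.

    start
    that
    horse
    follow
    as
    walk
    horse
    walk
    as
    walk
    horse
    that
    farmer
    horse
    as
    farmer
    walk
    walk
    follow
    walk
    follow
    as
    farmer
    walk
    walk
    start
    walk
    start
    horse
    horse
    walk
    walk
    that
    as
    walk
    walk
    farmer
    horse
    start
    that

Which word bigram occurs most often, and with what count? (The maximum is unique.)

Bigram frequencies (highest first):
  walk walk: 4
  as walk: 3
  start that: 2
  follow as: 2
  walk horse: 2
  horse walk: 2
  … (19 more, each ≤ 2)

"walk walk", 4 times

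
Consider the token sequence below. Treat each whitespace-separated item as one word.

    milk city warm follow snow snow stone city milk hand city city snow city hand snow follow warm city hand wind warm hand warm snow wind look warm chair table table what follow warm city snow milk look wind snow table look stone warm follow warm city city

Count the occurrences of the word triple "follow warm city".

Scanning the 46 overlapping trigram windows for "follow warm city":
  position 17–19: follow warm city
  position 33–35: follow warm city
  position 45–47: follow warm city

3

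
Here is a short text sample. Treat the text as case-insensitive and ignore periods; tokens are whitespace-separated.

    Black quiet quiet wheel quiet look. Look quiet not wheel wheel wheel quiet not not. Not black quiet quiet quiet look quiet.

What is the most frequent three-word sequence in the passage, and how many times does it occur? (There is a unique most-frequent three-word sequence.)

"black quiet quiet", 2 times

Trigram frequencies (highest first):
  black quiet quiet: 2
  quiet quiet wheel: 1
  quiet wheel quiet: 1
  wheel quiet look: 1
  quiet look look: 1
  look look quiet: 1
  … (13 more, each ≤ 1)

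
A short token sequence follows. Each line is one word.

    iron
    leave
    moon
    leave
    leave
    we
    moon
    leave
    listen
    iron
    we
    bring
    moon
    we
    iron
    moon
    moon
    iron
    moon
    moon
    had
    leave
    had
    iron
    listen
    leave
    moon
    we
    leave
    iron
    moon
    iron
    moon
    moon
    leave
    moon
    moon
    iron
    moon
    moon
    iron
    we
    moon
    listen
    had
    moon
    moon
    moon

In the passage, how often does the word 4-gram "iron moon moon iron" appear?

2

Scanning the 45 overlapping 4-gram windows for "iron moon moon iron":
  position 15–18: iron moon moon iron
  position 38–41: iron moon moon iron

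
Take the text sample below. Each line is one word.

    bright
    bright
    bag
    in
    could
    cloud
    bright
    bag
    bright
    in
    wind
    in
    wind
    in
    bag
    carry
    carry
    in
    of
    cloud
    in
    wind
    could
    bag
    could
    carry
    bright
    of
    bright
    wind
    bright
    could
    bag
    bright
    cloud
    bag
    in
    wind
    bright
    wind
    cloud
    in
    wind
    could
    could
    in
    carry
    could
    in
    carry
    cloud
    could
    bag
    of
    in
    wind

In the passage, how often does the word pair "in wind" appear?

Scanning the 55 overlapping bigram windows for "in wind":
  position 10–11: in wind
  position 12–13: in wind
  position 21–22: in wind
  position 37–38: in wind
  position 42–43: in wind
  position 55–56: in wind

6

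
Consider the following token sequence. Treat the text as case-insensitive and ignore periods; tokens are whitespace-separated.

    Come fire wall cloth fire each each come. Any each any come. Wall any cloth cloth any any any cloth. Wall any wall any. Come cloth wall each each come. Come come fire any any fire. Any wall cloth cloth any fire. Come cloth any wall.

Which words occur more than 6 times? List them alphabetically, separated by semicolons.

Unigram counts meeting the condition (more than 6 times):
  any: 13
  cloth: 8
  come: 8
  wall: 7

any; cloth; come; wall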